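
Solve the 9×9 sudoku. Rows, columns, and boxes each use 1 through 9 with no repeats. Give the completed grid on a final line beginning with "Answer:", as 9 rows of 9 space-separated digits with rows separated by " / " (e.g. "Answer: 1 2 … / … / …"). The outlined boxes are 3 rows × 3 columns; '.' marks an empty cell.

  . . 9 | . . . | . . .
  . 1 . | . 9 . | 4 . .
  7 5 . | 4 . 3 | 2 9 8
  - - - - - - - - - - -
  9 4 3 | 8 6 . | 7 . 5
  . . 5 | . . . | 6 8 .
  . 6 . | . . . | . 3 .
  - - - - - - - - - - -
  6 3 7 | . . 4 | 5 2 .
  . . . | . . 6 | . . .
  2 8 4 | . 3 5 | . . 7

Step 1. [r4c6∈{1,2}] in row 4, 2 fits only at r4c6 ⇒ r4c6=2.
Step 2. [r5c1∈{1}] r5c1 has the single candidate 1 ⇒ r5c1=1.
Step 3. [r3c5∈{1}] r3c5's peers cover all but 1 ⇒ r3c5=1.
Step 4. [r6c6∈{1,7,9}] across col 6, 1 lands solely at r6c6 ⇒ r6c6=1.
Step 5. [r6c7∈{9}] r6c7 has the single candidate 9. So r6c7=9.
Step 6. [r9c7∈{1}] r9c7's peers cover all but 1. So r9c7=1.
Step 7. [r1c7∈{3}] r1c7 has the single candidate 3. So r1c7=3.
Step 8. [r2c9∈{6}] r2c9 has the single candidate 6. So r2c9=6.
Step 9. [r5c2∈{2,7}] r5c2 is the only open cell in col 2 admitting 7 ⇒ r5c2=7.
Step 10. [r1c4∈{2,5,6,7}] across row 1, 6 lands solely at r1c4 ⇒ r1c4=6.
Step 11. [r9c4∈{9}] only 9 remains possible at r9c4 ⇒ r9c4=9.
Step 12. [r6c1∈{8}] nothing but 8 survives at r6c1 ⇒ r6c1=8.
Step 13. [r7c5∈{8}] r7c5 is down to just 8 ⇒ r7c5=8.
Step 14. [r8c9∈{3,4,9}] in row 8, 3 fits only at r8c9 ⇒ r8c9=3.
Step 15. [r5c5∈{4}] r5c5's peers cover all but 4 ⇒ r5c5=4.
Step 16. [r1c2∈{2}] r1c2 has the single candidate 2 ⇒ r1c2=2.
Step 17. [r2c4∈{2,5,7}] r2c4 is the only open cell in row 2 admitting 2 ⇒ r2c4=2.
Step 18. [r1c5∈{5,7}] across box 2, 5 lands solely at r1c5 ⇒ r1c5=5.
Step 19. [r6c5∈{7}] r6c5 has the single candidate 7, so r6c5=7.
Step 20. [r1c6∈{7,8}] 8 has one home in row 1: r1c6, so r1c6=8.
Step 21. [r1c8∈{1,7}] 7 has one home in row 1: r1c8, so r1c8=7.
Step 22. [r8c3∈{1}] r8c3's peers cover all but 1, so r8c3=1.
Step 23. [r6c3∈{2}] r6c3 has the single candidate 2. So r6c3=2.
Step 24. [r6c9∈{4}] r6c9's peers cover all but 4 ⇒ r6c9=4.
Step 25. [r2c3∈{8}] r2c3 is down to just 8, so r2c3=8.
Step 26. [r4c8∈{1}] only 1 remains possible at r4c8 ⇒ r4c8=1.
Step 27. [r2c6∈{7}] r2c6 is down to just 7, so r2c6=7.
Step 28. [r8c7∈{8}] r8c7 is down to just 8 ⇒ r8c7=8.
Step 29. [r1c9∈{1}] r1c9 has the single candidate 1 ⇒ r1c9=1.
Step 30. [r2c1∈{3}] r2c1's peers cover all but 3 ⇒ r2c1=3.
Step 31. [r7c9∈{9}] r7c9 has the single candidate 9 ⇒ r7c9=9.
Step 32. [r6c4∈{5}] only 5 remains possible at r6c4. So r6c4=5.
Step 33. [r3c3∈{6}] only 6 remains possible at r3c3, so r3c3=6.
Step 34. [r7c4∈{1}] nothing but 1 survives at r7c4, so r7c4=1.
Step 35. [r8c4∈{7}] only 7 remains possible at r8c4 ⇒ r8c4=7.
Step 36. [r1c1∈{4}] r1c1 has the single candidate 4. So r1c1=4.
Step 37. [r2c8∈{5}] r2c8 has the single candidate 5, so r2c8=5.
Step 38. [r5c6∈{9}] r5c6 is down to just 9, so r5c6=9.
Step 39. [r9c8∈{6}] r9c8's peers cover all but 6, so r9c8=6.
Step 40. [r8c8∈{4}] r8c8 has the single candidate 4. So r8c8=4.
Step 41. [r8c2∈{9}] r8c2 is down to just 9, so r8c2=9.
Step 42. [r5c9∈{2}] r5c9 has the single candidate 2, so r5c9=2.
Step 43. [r8c5∈{2}] r8c5 has the single candidate 2 ⇒ r8c5=2.
Step 44. [r8c1∈{5}] r8c1's peers cover all but 5. So r8c1=5.
Step 45. [r5c4∈{3}] r5c4 has the single candidate 3, so r5c4=3.

Answer: 4 2 9 6 5 8 3 7 1 / 3 1 8 2 9 7 4 5 6 / 7 5 6 4 1 3 2 9 8 / 9 4 3 8 6 2 7 1 5 / 1 7 5 3 4 9 6 8 2 / 8 6 2 5 7 1 9 3 4 / 6 3 7 1 8 4 5 2 9 / 5 9 1 7 2 6 8 4 3 / 2 8 4 9 3 5 1 6 7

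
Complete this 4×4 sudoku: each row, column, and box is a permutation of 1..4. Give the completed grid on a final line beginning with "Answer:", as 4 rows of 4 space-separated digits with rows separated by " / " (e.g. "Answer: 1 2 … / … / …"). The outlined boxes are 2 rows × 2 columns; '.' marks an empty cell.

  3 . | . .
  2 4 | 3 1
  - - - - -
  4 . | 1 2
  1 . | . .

Step 1. [r4c4∈{3,4}] across col 4, 3 lands solely at r4c4. So r4c4=3.
Step 2. [r1c4∈{4}] nothing but 4 survives at r1c4. So r1c4=4.
Step 3. [r4c2∈{2}] only 2 remains possible at r4c2. So r4c2=2.
Step 4. [r3c2∈{3}] r3c2 has the single candidate 3, so r3c2=3.
Step 5. [r4c3∈{4}] nothing but 4 survives at r4c3 ⇒ r4c3=4.
Step 6. [r1c2∈{1}] only 1 remains possible at r1c2 ⇒ r1c2=1.
Step 7. [r1c3∈{2}] r1c3's peers cover all but 2. So r1c3=2.

Answer: 3 1 2 4 / 2 4 3 1 / 4 3 1 2 / 1 2 4 3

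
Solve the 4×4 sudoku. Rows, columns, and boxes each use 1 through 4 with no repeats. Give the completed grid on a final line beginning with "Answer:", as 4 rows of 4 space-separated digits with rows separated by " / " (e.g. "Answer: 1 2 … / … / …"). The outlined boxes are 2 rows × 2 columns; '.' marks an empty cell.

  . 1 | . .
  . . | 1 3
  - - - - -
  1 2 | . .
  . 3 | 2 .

Step 1. [r4c1∈{4}] r4c1's peers cover all but 4 ⇒ r4c1=4.
Step 2. [r3c4∈{4}] only 4 remains possible at r3c4 ⇒ r3c4=4.
Step 3. [r1c4∈{2}] r1c4's peers cover all but 2. So r1c4=2.
Step 4. [r2c2∈{4}] nothing but 4 survives at r2c2 ⇒ r2c2=4.
Step 5. [r2c1∈{2}] r2c1's peers cover all but 2, so r2c1=2.
Step 6. [r4c4∈{1}] r4c4 is down to just 1. So r4c4=1.
Step 7. [r1c3∈{4}] nothing but 4 survives at r1c3, so r1c3=4.
Step 8. [r1c1∈{3}] r1c1 is down to just 3 ⇒ r1c1=3.
Step 9. [r3c3∈{3}] r3c3 has the single candidate 3 ⇒ r3c3=3.

Answer: 3 1 4 2 / 2 4 1 3 / 1 2 3 4 / 4 3 2 1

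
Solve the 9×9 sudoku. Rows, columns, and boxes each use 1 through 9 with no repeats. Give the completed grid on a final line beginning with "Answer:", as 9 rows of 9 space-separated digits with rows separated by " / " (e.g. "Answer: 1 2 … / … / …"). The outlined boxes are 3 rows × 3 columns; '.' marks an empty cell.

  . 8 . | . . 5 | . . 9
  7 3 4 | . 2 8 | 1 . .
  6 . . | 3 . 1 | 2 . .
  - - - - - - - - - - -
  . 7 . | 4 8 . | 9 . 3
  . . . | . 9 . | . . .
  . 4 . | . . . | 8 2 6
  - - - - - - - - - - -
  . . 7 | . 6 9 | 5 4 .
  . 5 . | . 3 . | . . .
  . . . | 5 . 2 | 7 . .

Step 1. [r9c8∈{1,3,6,8,9}] box 9 places 3 nowhere but r9c8, so r9c8=3.
Step 2. [r5c4∈{1,2,6,7}] r5c4 is the only open cell in col 4 admitting 2. So r5c4=2.
Step 3. [r3c3∈{5,9}] 5 has one home in box 1: r3c3 ⇒ r3c3=5.
Step 4. [r7c2∈{1,2}] across col 2, 2 lands solely at r7c2. So r7c2=2.
Step 5. [r8c8∈{1,6,8,9}] r8c8 is the only open cell in col 8 admitting 9. So r8c8=9.
Step 6. [r7c1∈{1,3,8}] 3 has one home in row 7: r7c1 ⇒ r7c1=3.
Step 7. [r6c5∈{1,5,7}] col 5 places 5 nowhere but r6c5. So r6c5=5.
Step 8. [r9c5∈{1,4}] 1 has one home in col 5: r9c5, so r9c5=1.
Step 9. [r5c2∈{1,6}] col 2 places 1 nowhere but r5c2. So r5c2=1.
Step 10. [r9c9∈{8}] nothing but 8 survives at r9c9. So r9c9=8.
Step 11. [r9c2∈{6,9}] col 2 places 6 nowhere but r9c2. So r9c2=6.
Step 12. [r1c7∈{3,4,6}] row 1 places 3 nowhere but r1c7. So r1c7=3.
Step 13. [r3c9∈{4,7}] in box 3, 4 fits only at r3c9. So r3c9=4.
Step 14. [r3c5∈{7}] nothing but 7 survives at r3c5. So r3c5=7.
Step 15. [r5c9∈{5,7}] in col 9, 7 fits only at r5c9. So r5c9=7.
Step 16. [r5c8∈{5}] nothing but 5 survives at r5c8. So r5c8=5.
Step 17. [r8c6∈{4,7}] col 6 places 4 nowhere but r8c6 ⇒ r8c6=4.
Step 18. [r6c6∈{3,7}] 7 has one home in col 6: r6c6 ⇒ r6c6=7.
Step 19. [r2c8∈{6}] r2c8 is down to just 6 ⇒ r2c8=6.
Step 20. [r4c6∈{6}] nothing but 6 survives at r4c6. So r4c6=6.
Step 21. [r6c1∈{9}] r6c1 has the single candidate 9. So r6c1=9.
Step 22. [r4c3∈{2}] nothing but 2 survives at r4c3, so r4c3=2.
Step 23. [r5c1∈{8}] nothing but 8 survives at r5c1, so r5c1=8.
Step 24. [r8c1∈{1}] only 1 remains possible at r8c1 ⇒ r8c1=1.
Step 25. [r6c3∈{3}] r6c3 is down to just 3, so r6c3=3.
Step 26. [r8c4∈{7,8}] 7 has one home in row 8: r8c4. So r8c4=7.
Step 27. [r7c4∈{8}] r7c4 has the single candidate 8, so r7c4=8.
Step 28. [r2c9∈{5}] r2c9 has the single candidate 5, so r2c9=5.
Step 29. [r1c5∈{4}] r1c5 is down to just 4, so r1c5=4.
Step 30. [r1c3∈{1}] nothing but 1 survives at r1c3 ⇒ r1c3=1.
Step 31. [r9c3∈{9}] r9c3's peers cover all but 9, so r9c3=9.
Step 32. [r5c7∈{4}] r5c7 has the single candidate 4, so r5c7=4.
Step 33. [r1c8∈{7}] r1c8 has the single candidate 7, so r1c8=7.
Step 34. [r8c9∈{2}] only 2 remains possible at r8c9 ⇒ r8c9=2.
Step 35. [r1c1∈{2}] r1c1's peers cover all but 2, so r1c1=2.
Step 36. [r9c1∈{4}] only 4 remains possible at r9c1 ⇒ r9c1=4.
Step 37. [r2c4∈{9}] nothing but 9 survives at r2c4 ⇒ r2c4=9.
Step 38. [r8c3∈{8}] r8c3's peers cover all but 8 ⇒ r8c3=8.
Step 39. [r6c4∈{1}] nothing but 1 survives at r6c4, so r6c4=1.
Step 40. [r3c8∈{8}] r3c8 is down to just 8. So r3c8=8.
Step 41. [r5c6∈{3}] only 3 remains possible at r5c6, so r5c6=3.
Step 42. [r7c9∈{1}] r7c9 is down to just 1 ⇒ r7c9=1.
Step 43. [r8c7∈{6}] r8c7 has the single candidate 6 ⇒ r8c7=6.
Step 44. [r5c3∈{6}] r5c3 is down to just 6 ⇒ r5c3=6.
Step 45. [r3c2∈{9}] r3c2 has the single candidate 9, so r3c2=9.
Step 46. [r1c4∈{6}] only 6 remains possible at r1c4 ⇒ r1c4=6.
Step 47. [r4c8∈{1}] nothing but 1 survives at r4c8. So r4c8=1.
Step 48. [r4c1∈{5}] nothing but 5 survives at r4c1, so r4c1=5.

Answer: 2 8 1 6 4 5 3 7 9 / 7 3 4 9 2 8 1 6 5 / 6 9 5 3 7 1 2 8 4 / 5 7 2 4 8 6 9 1 3 / 8 1 6 2 9 3 4 5 7 / 9 4 3 1 5 7 8 2 6 / 3 2 7 8 6 9 5 4 1 / 1 5 8 7 3 4 6 9 2 / 4 6 9 5 1 2 7 3 8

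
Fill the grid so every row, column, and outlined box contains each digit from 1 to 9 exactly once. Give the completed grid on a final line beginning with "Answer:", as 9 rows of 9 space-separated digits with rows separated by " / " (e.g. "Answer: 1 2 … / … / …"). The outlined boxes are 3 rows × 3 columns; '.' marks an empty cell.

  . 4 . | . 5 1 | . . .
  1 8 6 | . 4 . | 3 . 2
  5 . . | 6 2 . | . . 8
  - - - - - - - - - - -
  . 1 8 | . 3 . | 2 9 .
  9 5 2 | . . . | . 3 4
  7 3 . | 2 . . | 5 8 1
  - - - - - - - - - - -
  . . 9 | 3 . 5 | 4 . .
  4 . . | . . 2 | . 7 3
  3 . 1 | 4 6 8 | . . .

Step 1. [r7c9∈{6}] nothing but 6 survives at r7c9, so r7c9=6.
Step 2. [r6c6∈{4,6,9}] 6 has one home in row 6: r6c6, so r6c6=6.
Step 3. [r5c6∈{7}] nothing but 7 survives at r5c6. So r5c6=7.
Step 4. [r9c7∈{9}] nothing but 9 survives at r9c7 ⇒ r9c7=9.
Step 5. [r1c4∈{7,8,9}] across row 1, 8 lands solely at r1c4 ⇒ r1c4=8.
Step 6. [r9c2∈{2,7}] r9c2 is the only open cell in row 9 admitting 7 ⇒ r9c2=7.
Step 7. [r2c6∈{9}] r2c6 has the single candidate 9. So r2c6=9.
Step 8. [r9c8∈{2,5}] in row 9, 2 fits only at r9c8 ⇒ r9c8=2.
Step 9. [r7c8∈{1}] only 1 remains possible at r7c8 ⇒ r7c8=1.
Step 10. [r5c4∈{1}] nothing but 1 survives at r5c4. So r5c4=1.
Step 11. [r1c3∈{3,7}] in row 1, 3 fits only at r1c3 ⇒ r1c3=3.
Step 12. [r6c5∈{9}] r6c5 is down to just 9 ⇒ r6c5=9.
Step 13. [r3c7∈{1,7}] r3c7 is the only open cell in row 3 admitting 1. So r3c7=1.
Step 14. [r1c7∈{6,7}] col 7 places 7 nowhere but r1c7 ⇒ r1c7=7.
Step 15. [r7c2∈{2}] only 2 remains possible at r7c2 ⇒ r7c2=2.
Step 16. [r7c1∈{8}] r7c1's peers cover all but 8, so r7c1=8.
Step 17. [r8c7∈{8}] r8c7's peers cover all but 8 ⇒ r8c7=8.
Step 18. [r1c9∈{9}] nothing but 9 survives at r1c9, so r1c9=9.
Step 19. [r2c8∈{5}] r2c8 has the single candidate 5. So r2c8=5.
Step 20. [r3c6∈{3}] only 3 remains possible at r3c6 ⇒ r3c6=3.
Step 21. [r7c5∈{7}] r7c5 has the single candidate 7. So r7c5=7.
Step 22. [r8c3∈{5}] r8c3 is down to just 5 ⇒ r8c3=5.
Step 23. [r5c7∈{6}] r5c7 has the single candidate 6 ⇒ r5c7=6.
Step 24. [r8c2∈{6}] r8c2 is down to just 6. So r8c2=6.
Step 25. [r1c8∈{6}] only 6 remains possible at r1c8. So r1c8=6.
Step 26. [r6c3∈{4}] only 4 remains possible at r6c3, so r6c3=4.
Step 27. [r5c5∈{8}] only 8 remains possible at r5c5. So r5c5=8.
Step 28. [r8c4∈{9}] only 9 remains possible at r8c4. So r8c4=9.
Step 29. [r4c4∈{5}] nothing but 5 survives at r4c4. So r4c4=5.
Step 30. [r1c1∈{2}] r1c1 has the single candidate 2. So r1c1=2.
Step 31. [r3c3∈{7}] r3c3 is down to just 7, so r3c3=7.
Step 32. [r4c1∈{6}] r4c1's peers cover all but 6 ⇒ r4c1=6.
Step 33. [r3c8∈{4}] r3c8's peers cover all but 4, so r3c8=4.
Step 34. [r9c9∈{5}] r9c9 is down to just 5 ⇒ r9c9=5.
Step 35. [r8c5∈{1}] only 1 remains possible at r8c5, so r8c5=1.
Step 36. [r4c6∈{4}] r4c6's peers cover all but 4, so r4c6=4.
Step 37. [r3c2∈{9}] r3c2's peers cover all but 9 ⇒ r3c2=9.
Step 38. [r2c4∈{7}] nothing but 7 survives at r2c4 ⇒ r2c4=7.
Step 39. [r4c9∈{7}] r4c9's peers cover all but 7 ⇒ r4c9=7.

Answer: 2 4 3 8 5 1 7 6 9 / 1 8 6 7 4 9 3 5 2 / 5 9 7 6 2 3 1 4 8 / 6 1 8 5 3 4 2 9 7 / 9 5 2 1 8 7 6 3 4 / 7 3 4 2 9 6 5 8 1 / 8 2 9 3 7 5 4 1 6 / 4 6 5 9 1 2 8 7 3 / 3 7 1 4 6 8 9 2 5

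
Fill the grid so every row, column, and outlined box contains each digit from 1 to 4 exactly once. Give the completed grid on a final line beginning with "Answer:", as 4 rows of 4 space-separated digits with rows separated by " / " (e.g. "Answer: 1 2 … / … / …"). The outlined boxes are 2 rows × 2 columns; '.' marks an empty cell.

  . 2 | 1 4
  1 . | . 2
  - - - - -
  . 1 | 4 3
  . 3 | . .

Step 1. [r3c1∈{2}] nothing but 2 survives at r3c1, so r3c1=2.
Step 2. [r4c1∈{4}] r4c1's peers cover all but 4 ⇒ r4c1=4.
Step 3. [r1c1∈{3}] r1c1's peers cover all but 3 ⇒ r1c1=3.
Step 4. [r4c4∈{1}] nothing but 1 survives at r4c4, so r4c4=1.
Step 5. [r2c2∈{4}] r2c2 is down to just 4. So r2c2=4.
Step 6. [r4c3∈{2}] r4c3's peers cover all but 2 ⇒ r4c3=2.
Step 7. [r2c3∈{3}] r2c3 is down to just 3 ⇒ r2c3=3.

Answer: 3 2 1 4 / 1 4 3 2 / 2 1 4 3 / 4 3 2 1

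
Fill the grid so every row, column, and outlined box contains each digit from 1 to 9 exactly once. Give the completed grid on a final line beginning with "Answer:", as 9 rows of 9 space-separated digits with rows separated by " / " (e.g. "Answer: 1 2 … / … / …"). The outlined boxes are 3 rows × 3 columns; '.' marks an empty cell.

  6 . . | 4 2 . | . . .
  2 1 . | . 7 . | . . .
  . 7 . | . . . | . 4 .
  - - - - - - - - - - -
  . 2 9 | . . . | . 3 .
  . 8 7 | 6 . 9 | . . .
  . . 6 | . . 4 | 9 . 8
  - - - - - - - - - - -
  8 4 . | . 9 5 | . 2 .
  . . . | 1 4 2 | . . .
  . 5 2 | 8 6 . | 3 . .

Step 1. [r6c2∈{3}] nothing but 3 survives at r6c2, so r6c2=3.
Step 2. [r9c6∈{7}] r9c6's peers cover all but 7, so r9c6=7.
Step 3. [r8c1∈{3,7,9}] across col 1, 7 lands solely at r8c1, so r8c1=7.
Step 4. [r3c1∈{3,5,9}] across col 1, 3 lands solely at r3c1. So r3c1=3.
Step 5. [r8c2∈{6,9}] in col 2, 6 fits only at r8c2. So r8c2=6.
Step 6. [r2c8∈{5,6,8,9}] across col 8, 6 lands solely at r2c8, so r2c8=6.
Step 7. [r7c3∈{1,3}] in col 3, 1 fits only at r7c3. So r7c3=1.
Step 8. [r9c9∈{1,4,9}] across row 9, 4 lands solely at r9c9 ⇒ r9c9=4.
Step 9. [r9c8∈{1,9}] r9c8 is the only open cell in row 9 admitting 1, so r9c8=1.
Step 10. [r5c8∈{5}] r5c8 is down to just 5. So r5c8=5.
Step 11. [r6c8∈{7}] r6c8 has the single candidate 7. So r6c8=7.
Step 12. [r3c6∈{1,6,8}] in row 3, 6 fits only at r3c6 ⇒ r3c6=6.
Step 13. [r2c3∈{4,5,8}] across row 2, 4 lands solely at r2c3. So r2c3=4.
Step 14. [r1c2∈{9}] nothing but 9 survives at r1c2. So r1c2=9.
Step 15. [r1c8∈{8}] r1c8 has the single candidate 8. So r1c8=8.
Step 16. [r2c7∈{5}] only 5 remains possible at r2c7. So r2c7=5.
Step 17. [r2c6∈{3,8}] 8 has one home in row 2: r2c6 ⇒ r2c6=8.
Step 18. [r4c6∈{1}] only 1 remains possible at r4c6, so r4c6=1.
Step 19. [r6c5∈{5}] r6c5 has the single candidate 5 ⇒ r6c5=5.
Step 20. [r3c5∈{1}] nothing but 1 survives at r3c5. So r3c5=1.
Step 21. [r3c7∈{2}] r3c7 is down to just 2 ⇒ r3c7=2.
Step 22. [r3c9∈{9}] r3c9 has the single candidate 9. So r3c9=9.
Step 23. [r2c9∈{3}] nothing but 3 survives at r2c9, so r2c9=3.
Step 24. [r4c9∈{6}] nothing but 6 survives at r4c9 ⇒ r4c9=6.
Step 25. [r4c7∈{4}] r4c7 has the single candidate 4. So r4c7=4.
Step 26. [r5c7∈{1}] only 1 remains possible at r5c7. So r5c7=1.
Step 27. [r7c9∈{7}] r7c9 is down to just 7 ⇒ r7c9=7.
Step 28. [r1c3∈{5}] only 5 remains possible at r1c3 ⇒ r1c3=5.
Step 29. [r8c9∈{5}] r8c9 has the single candidate 5 ⇒ r8c9=5.
Step 30. [r1c7∈{7}] r1c7's peers cover all but 7. So r1c7=7.
Step 31. [r5c5∈{3}] nothing but 3 survives at r5c5. So r5c5=3.
Step 32. [r3c3∈{8}] only 8 remains possible at r3c3. So r3c3=8.
Step 33. [r3c4∈{5}] only 5 remains possible at r3c4, so r3c4=5.
Step 34. [r7c4∈{3}] r7c4 is down to just 3, so r7c4=3.
Step 35. [r4c5∈{8}] r4c5 has the single candidate 8. So r4c5=8.
Step 36. [r8c7∈{8}] only 8 remains possible at r8c7. So r8c7=8.
Step 37. [r1c9∈{1}] only 1 remains possible at r1c9. So r1c9=1.
Step 38. [r4c4∈{7}] r4c4's peers cover all but 7, so r4c4=7.
Step 39. [r4c1∈{5}] r4c1's peers cover all but 5 ⇒ r4c1=5.
Step 40. [r9c1∈{9}] r9c1 has the single candidate 9. So r9c1=9.
Step 41. [r7c7∈{6}] r7c7 has the single candidate 6, so r7c7=6.
Step 42. [r8c8∈{9}] r8c8 has the single candidate 9, so r8c8=9.
Step 43. [r5c9∈{2}] r5c9's peers cover all but 2, so r5c9=2.
Step 44. [r6c4∈{2}] nothing but 2 survives at r6c4. So r6c4=2.
Step 45. [r5c1∈{4}] r5c1's peers cover all but 4. So r5c1=4.
Step 46. [r6c1∈{1}] only 1 remains possible at r6c1. So r6c1=1.
Step 47. [r2c4∈{9}] r2c4's peers cover all but 9, so r2c4=9.
Step 48. [r8c3∈{3}] only 3 remains possible at r8c3. So r8c3=3.
Step 49. [r1c6∈{3}] r1c6's peers cover all but 3. So r1c6=3.

Answer: 6 9 5 4 2 3 7 8 1 / 2 1 4 9 7 8 5 6 3 / 3 7 8 5 1 6 2 4 9 / 5 2 9 7 8 1 4 3 6 / 4 8 7 6 3 9 1 5 2 / 1 3 6 2 5 4 9 7 8 / 8 4 1 3 9 5 6 2 7 / 7 6 3 1 4 2 8 9 5 / 9 5 2 8 6 7 3 1 4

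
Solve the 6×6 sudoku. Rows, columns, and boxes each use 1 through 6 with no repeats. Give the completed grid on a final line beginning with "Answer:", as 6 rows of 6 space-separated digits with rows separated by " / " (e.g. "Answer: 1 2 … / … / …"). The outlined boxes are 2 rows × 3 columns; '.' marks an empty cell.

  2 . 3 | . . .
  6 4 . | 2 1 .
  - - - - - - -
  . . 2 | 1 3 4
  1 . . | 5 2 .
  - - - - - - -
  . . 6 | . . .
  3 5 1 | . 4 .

Step 1. [r5c6∈{1,2,3,5}] row 5 places 1 nowhere but r5c6, so r5c6=1.
Step 2. [r4c6∈{6}] r4c6 is down to just 6 ⇒ r4c6=6.
Step 3. [r1c5∈{5,6}] 6 has one home in col 5: r1c5. So r1c5=6.
Step 4. [r1c6∈{5}] r1c6 has the single candidate 5 ⇒ r1c6=5.
Step 5. [r5c4∈{3}] r5c4's peers cover all but 3. So r5c4=3.
Step 6. [r3c1∈{5}] nothing but 5 survives at r3c1. So r3c1=5.
Step 7. [r4c2∈{3}] r4c2 has the single candidate 3, so r4c2=3.
Step 8. [r5c1∈{4}] r5c1 has the single candidate 4 ⇒ r5c1=4.
Step 9. [r1c2∈{1}] r1c2's peers cover all but 1. So r1c2=1.
Step 10. [r2c6∈{3}] r2c6 is down to just 3 ⇒ r2c6=3.
Step 11. [r6c6∈{2}] nothing but 2 survives at r6c6 ⇒ r6c6=2.
Step 12. [r3c2∈{6}] only 6 remains possible at r3c2, so r3c2=6.
Step 13. [r5c2∈{2}] r5c2 has the single candidate 2, so r5c2=2.
Step 14. [r1c4∈{4}] r1c4 has the single candidate 4, so r1c4=4.
Step 15. [r2c3∈{5}] r2c3 is down to just 5 ⇒ r2c3=5.
Step 16. [r6c4∈{6}] nothing but 6 survives at r6c4, so r6c4=6.
Step 17. [r5c5∈{5}] nothing but 5 survives at r5c5 ⇒ r5c5=5.
Step 18. [r4c3∈{4}] only 4 remains possible at r4c3, so r4c3=4.

Answer: 2 1 3 4 6 5 / 6 4 5 2 1 3 / 5 6 2 1 3 4 / 1 3 4 5 2 6 / 4 2 6 3 5 1 / 3 5 1 6 4 2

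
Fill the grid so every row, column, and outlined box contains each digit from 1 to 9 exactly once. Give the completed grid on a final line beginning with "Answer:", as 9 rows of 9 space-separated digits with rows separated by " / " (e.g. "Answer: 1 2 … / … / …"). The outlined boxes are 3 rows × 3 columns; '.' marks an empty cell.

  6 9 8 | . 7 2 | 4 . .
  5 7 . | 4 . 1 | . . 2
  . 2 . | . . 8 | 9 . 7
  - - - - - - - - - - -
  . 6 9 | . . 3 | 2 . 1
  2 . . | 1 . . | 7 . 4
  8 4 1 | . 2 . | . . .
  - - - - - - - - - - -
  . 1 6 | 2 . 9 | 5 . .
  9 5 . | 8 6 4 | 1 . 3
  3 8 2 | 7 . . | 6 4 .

Step 1. [r4c4∈{5}] r4c4 has the single candidate 5 ⇒ r4c4=5.
Step 2. [r6c9∈{5,6,9}] across col 9, 6 lands solely at r6c9, so r6c9=6.
Step 3. [r2c3∈{3}] only 3 remains possible at r2c3 ⇒ r2c3=3.
Step 4. [r6c8∈{3,5,9}] row 6 places 5 nowhere but r6c8 ⇒ r6c8=5.
Step 5. [r4c8∈{8}] nothing but 8 survives at r4c8, so r4c8=8.
Step 6. [r1c4∈{3}] r1c4 is down to just 3. So r1c4=3.
Step 7. [r3c8∈{1,3,6}] row 3 places 3 nowhere but r3c8 ⇒ r3c8=3.
Step 8. [r7c8∈{7}] r7c8 is down to just 7, so r7c8=7.
Step 9. [r3c1∈{1,4}] row 3 places 1 nowhere but r3c1. So r3c1=1.
Step 10. [r6c4∈{9}] nothing but 9 survives at r6c4. So r6c4=9.
Step 11. [r3c5∈{5}] nothing but 5 survives at r3c5, so r3c5=5.
Step 12. [r7c1∈{4}] only 4 remains possible at r7c1, so r7c1=4.
Step 13. [r9c9∈{9}] nothing but 9 survives at r9c9, so r9c9=9.
Step 14. [r5c5∈{8}] nothing but 8 survives at r5c5. So r5c5=8.
Step 15. [r1c9∈{5}] only 5 remains possible at r1c9 ⇒ r1c9=5.
Step 16. [r2c7∈{8}] r2c7 has the single candidate 8, so r2c7=8.
Step 17. [r2c8∈{6}] nothing but 6 survives at r2c8. So r2c8=6.
Step 18. [r6c7∈{3}] nothing but 3 survives at r6c7 ⇒ r6c7=3.
Step 19. [r5c8∈{9}] r5c8 has the single candidate 9 ⇒ r5c8=9.
Step 20. [r7c9∈{8}] nothing but 8 survives at r7c9. So r7c9=8.
Step 21. [r5c2∈{3}] nothing but 3 survives at r5c2, so r5c2=3.
Step 22. [r7c5∈{3}] nothing but 3 survives at r7c5, so r7c5=3.
Step 23. [r8c3∈{7}] nothing but 7 survives at r8c3. So r8c3=7.
Step 24. [r4c1∈{7}] only 7 remains possible at r4c1. So r4c1=7.
Step 25. [r9c6∈{5}] r9c6 is down to just 5. So r9c6=5.
Step 26. [r3c3∈{4}] r3c3 has the single candidate 4. So r3c3=4.
Step 27. [r5c6∈{6}] r5c6 has the single candidate 6, so r5c6=6.
Step 28. [r9c5∈{1}] only 1 remains possible at r9c5 ⇒ r9c5=1.
Step 29. [r8c8∈{2}] r8c8's peers cover all but 2, so r8c8=2.
Step 30. [r5c3∈{5}] r5c3 has the single candidate 5. So r5c3=5.
Step 31. [r6c6∈{7}] r6c6 has the single candidate 7. So r6c6=7.
Step 32. [r3c4∈{6}] nothing but 6 survives at r3c4 ⇒ r3c4=6.
Step 33. [r4c5∈{4}] r4c5 has the single candidate 4 ⇒ r4c5=4.
Step 34. [r1c8∈{1}] r1c8 is down to just 1. So r1c8=1.
Step 35. [r2c5∈{9}] nothing but 9 survives at r2c5. So r2c5=9.

Answer: 6 9 8 3 7 2 4 1 5 / 5 7 3 4 9 1 8 6 2 / 1 2 4 6 5 8 9 3 7 / 7 6 9 5 4 3 2 8 1 / 2 3 5 1 8 6 7 9 4 / 8 4 1 9 2 7 3 5 6 / 4 1 6 2 3 9 5 7 8 / 9 5 7 8 6 4 1 2 3 / 3 8 2 7 1 5 6 4 9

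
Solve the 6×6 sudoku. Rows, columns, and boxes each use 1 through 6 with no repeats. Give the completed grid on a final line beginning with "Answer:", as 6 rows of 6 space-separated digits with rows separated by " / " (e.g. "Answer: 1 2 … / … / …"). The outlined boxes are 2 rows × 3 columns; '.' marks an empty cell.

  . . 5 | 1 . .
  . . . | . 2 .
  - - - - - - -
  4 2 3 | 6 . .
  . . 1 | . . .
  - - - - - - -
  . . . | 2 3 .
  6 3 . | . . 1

Step 1. [r3c6∈{5}] r3c6's peers cover all but 5, so r3c6=5.
Step 2. [r2c3∈{4,6}] r2c3 is the only open cell in col 3 admitting 6. So r2c3=6.
Step 3. [r1c2∈{4}] r1c2 has the single candidate 4. So r1c2=4.
Step 4. [r2c4∈{3,4,5}] row 2 places 5 nowhere but r2c4 ⇒ r2c4=5.
Step 5. [r6c4∈{4}] r6c4's peers cover all but 4, so r6c4=4.
Step 6. [r2c6∈{3,4}] across row 2, 4 lands solely at r2c6. So r2c6=4.
Step 7. [r1c6∈{3,6}] in box 2, 3 fits only at r1c6. So r1c6=3.
Step 8. [r2c2∈{1}] only 1 remains possible at r2c2, so r2c2=1.
Step 9. [r4c1∈{5}] only 5 remains possible at r4c1 ⇒ r4c1=5.
Step 10. [r4c4∈{3}] r4c4 is down to just 3 ⇒ r4c4=3.
Step 11. [r3c5∈{1}] r3c5's peers cover all but 1. So r3c5=1.
Step 12. [r4c2∈{6}] nothing but 6 survives at r4c2, so r4c2=6.
Step 13. [r1c1∈{2}] nothing but 2 survives at r1c1 ⇒ r1c1=2.
Step 14. [r5c3∈{4}] r5c3 has the single candidate 4 ⇒ r5c3=4.
Step 15. [r6c3∈{2}] only 2 remains possible at r6c3. So r6c3=2.
Step 16. [r4c6∈{2}] r4c6 has the single candidate 2 ⇒ r4c6=2.
Step 17. [r2c1∈{3}] r2c1 has the single candidate 3 ⇒ r2c1=3.
Step 18. [r1c5∈{6}] nothing but 6 survives at r1c5. So r1c5=6.
Step 19. [r6c5∈{5}] r6c5 is down to just 5, so r6c5=5.
Step 20. [r5c2∈{5}] only 5 remains possible at r5c2, so r5c2=5.
Step 21. [r4c5∈{4}] nothing but 4 survives at r4c5, so r4c5=4.
Step 22. [r5c1∈{1}] r5c1's peers cover all but 1, so r5c1=1.
Step 23. [r5c6∈{6}] r5c6 has the single candidate 6, so r5c6=6.

Answer: 2 4 5 1 6 3 / 3 1 6 5 2 4 / 4 2 3 6 1 5 / 5 6 1 3 4 2 / 1 5 4 2 3 6 / 6 3 2 4 5 1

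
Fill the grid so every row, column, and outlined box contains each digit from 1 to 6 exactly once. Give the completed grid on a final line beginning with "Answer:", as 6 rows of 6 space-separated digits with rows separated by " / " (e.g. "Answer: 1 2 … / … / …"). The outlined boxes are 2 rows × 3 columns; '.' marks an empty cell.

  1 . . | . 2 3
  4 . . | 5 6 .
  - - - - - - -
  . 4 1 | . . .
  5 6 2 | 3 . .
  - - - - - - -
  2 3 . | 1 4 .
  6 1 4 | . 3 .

Step 1. [r6c6∈{2,5}] in row 6, 5 fits only at r6c6. So r6c6=5.
Step 2. [r3c6∈{2,6}] r3c6 is the only open cell in col 6 admitting 2. So r3c6=2.
Step 3. [r4c5∈{1}] r4c5's peers cover all but 1. So r4c5=1.
Step 4. [r1c3∈{5,6}] row 1 places 6 nowhere but r1c3. So r1c3=6.
Step 5. [r5c3∈{5}] nothing but 5 survives at r5c3. So r5c3=5.
Step 6. [r3c5∈{5}] only 5 remains possible at r3c5. So r3c5=5.
Step 7. [r1c2∈{5}] r1c2 is down to just 5. So r1c2=5.
Step 8. [r3c1∈{3}] r3c1 has the single candidate 3. So r3c1=3.
Step 9. [r3c4∈{6}] nothing but 6 survives at r3c4 ⇒ r3c4=6.
Step 10. [r5c6∈{6}] r5c6 has the single candidate 6 ⇒ r5c6=6.
Step 11. [r2c6∈{1}] r2c6's peers cover all but 1 ⇒ r2c6=1.
Step 12. [r2c2∈{2}] only 2 remains possible at r2c2, so r2c2=2.
Step 13. [r4c6∈{4}] r4c6's peers cover all but 4, so r4c6=4.
Step 14. [r1c4∈{4}] nothing but 4 survives at r1c4 ⇒ r1c4=4.
Step 15. [r6c4∈{2}] nothing but 2 survives at r6c4 ⇒ r6c4=2.
Step 16. [r2c3∈{3}] nothing but 3 survives at r2c3, so r2c3=3.

Answer: 1 5 6 4 2 3 / 4 2 3 5 6 1 / 3 4 1 6 5 2 / 5 6 2 3 1 4 / 2 3 5 1 4 6 / 6 1 4 2 3 5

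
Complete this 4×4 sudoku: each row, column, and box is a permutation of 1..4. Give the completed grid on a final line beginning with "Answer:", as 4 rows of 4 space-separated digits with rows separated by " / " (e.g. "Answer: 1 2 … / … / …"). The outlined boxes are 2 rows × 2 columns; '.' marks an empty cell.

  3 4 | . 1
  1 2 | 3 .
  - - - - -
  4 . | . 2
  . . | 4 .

Step 1. [r4c2∈{1,3}] 1 has one home in row 4: r4c2. So r4c2=1.
Step 2. [r1c3∈{2}] r1c3 has the single candidate 2. So r1c3=2.
Step 3. [r4c4∈{3}] nothing but 3 survives at r4c4, so r4c4=3.
Step 4. [r3c2∈{3}] nothing but 3 survives at r3c2 ⇒ r3c2=3.
Step 5. [r3c3∈{1}] r3c3 has the single candidate 1, so r3c3=1.
Step 6. [r2c4∈{4}] r2c4's peers cover all but 4, so r2c4=4.
Step 7. [r4c1∈{2}] r4c1 is down to just 2, so r4c1=2.

Answer: 3 4 2 1 / 1 2 3 4 / 4 3 1 2 / 2 1 4 3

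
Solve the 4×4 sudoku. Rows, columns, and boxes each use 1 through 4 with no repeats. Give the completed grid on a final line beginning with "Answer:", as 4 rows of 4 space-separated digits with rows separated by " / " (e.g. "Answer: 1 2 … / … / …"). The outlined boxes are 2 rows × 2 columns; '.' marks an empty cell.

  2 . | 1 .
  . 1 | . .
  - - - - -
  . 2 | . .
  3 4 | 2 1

Step 1. [r1c4∈{3,4}] r1c4 is the only open cell in row 1 admitting 4, so r1c4=4.
Step 2. [r2c3∈{3}] r2c3 has the single candidate 3 ⇒ r2c3=3.
Step 3. [r2c1∈{4}] r2c1's peers cover all but 4. So r2c1=4.
Step 4. [r3c4∈{3}] nothing but 3 survives at r3c4, so r3c4=3.
Step 5. [r2c4∈{2}] r2c4 has the single candidate 2, so r2c4=2.
Step 6. [r3c1∈{1}] only 1 remains possible at r3c1, so r3c1=1.
Step 7. [r3c3∈{4}] nothing but 4 survives at r3c3 ⇒ r3c3=4.
Step 8. [r1c2∈{3}] only 3 remains possible at r1c2. So r1c2=3.

Answer: 2 3 1 4 / 4 1 3 2 / 1 2 4 3 / 3 4 2 1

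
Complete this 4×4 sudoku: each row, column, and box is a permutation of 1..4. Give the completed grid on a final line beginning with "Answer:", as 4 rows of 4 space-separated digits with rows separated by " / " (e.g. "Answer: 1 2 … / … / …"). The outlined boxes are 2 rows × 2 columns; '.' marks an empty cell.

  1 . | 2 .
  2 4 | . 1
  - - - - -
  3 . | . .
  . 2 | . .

Step 1. [r1c4∈{3,4}] row 1 places 4 nowhere but r1c4, so r1c4=4.
Step 2. [r4c3∈{1,3,4}] 1 has one home in row 4: r4c3. So r4c3=1.
Step 3. [r3c3∈{4}] r3c3's peers cover all but 4, so r3c3=4.
Step 4. [r3c2∈{1}] r3c2's peers cover all but 1 ⇒ r3c2=1.
Step 5. [r1c2∈{3}] only 3 remains possible at r1c2. So r1c2=3.
Step 6. [r4c1∈{4}] r4c1 is down to just 4. So r4c1=4.
Step 7. [r3c4∈{2}] r3c4 is down to just 2. So r3c4=2.
Step 8. [r2c3∈{3}] r2c3's peers cover all but 3, so r2c3=3.
Step 9. [r4c4∈{3}] only 3 remains possible at r4c4 ⇒ r4c4=3.

Answer: 1 3 2 4 / 2 4 3 1 / 3 1 4 2 / 4 2 1 3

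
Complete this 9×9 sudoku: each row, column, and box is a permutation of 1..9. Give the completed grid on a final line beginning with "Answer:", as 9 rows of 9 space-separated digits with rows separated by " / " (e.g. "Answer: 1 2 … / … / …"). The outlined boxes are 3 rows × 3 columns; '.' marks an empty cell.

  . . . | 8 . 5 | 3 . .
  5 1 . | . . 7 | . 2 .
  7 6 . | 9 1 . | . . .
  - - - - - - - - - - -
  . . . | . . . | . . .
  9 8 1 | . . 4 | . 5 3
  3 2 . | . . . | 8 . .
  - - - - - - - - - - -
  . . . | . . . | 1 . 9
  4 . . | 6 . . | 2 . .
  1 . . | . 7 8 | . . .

Step 1. [r4c1∈{6}] r4c1 has the single candidate 6, so r4c1=6.
Step 2. [r6c6∈{1,6,9}] across col 6, 6 lands solely at r6c6. So r6c6=6.
Step 3. [r4c9∈{1,2,4,7}] in col 9, 2 fits only at r4c9. So r4c9=2.
Step 4. [r7c1∈{2,8}] r7c1 is the only open cell in col 1 admitting 8 ⇒ r7c1=8.
Step 5. [r1c1∈{2}] r1c1's peers cover all but 2 ⇒ r1c1=2.
Step 6. [r5c7∈{6,7}] across row 5, 6 lands solely at r5c7, so r5c7=6.
Step 7. [r4c7∈{4,7,9}] in col 7, 7 fits only at r4c7 ⇒ r4c7=7.
Step 8. [r6c3∈{4,5,7}] r6c3 is the only open cell in box 4 admitting 7 ⇒ r6c3=7.
Step 9. [r4c5∈{3,5,8,9}] 8 has one home in row 4: r4c5. So r4c5=8.
Step 10. [r8c6∈{1,3,9}] row 8 places 1 nowhere but r8c6 ⇒ r8c6=1.
Step 11. [r8c5∈{3,5,9}] in box 8, 9 fits only at r8c5 ⇒ r8c5=9.
Step 12. [r6c8∈{1,4,9}] 9 has one home in row 6: r6c8. So r6c8=9.
Step 13. [r6c9∈{1,4}] row 6 places 4 nowhere but r6c9, so r6c9=4.
Step 14. [r6c5∈{5}] r6c5 is down to just 5, so r6c5=5.
Step 15. [r1c9∈{1,6,7}] r1c9 is the only open cell in col 9 admitting 1 ⇒ r1c9=1.
Step 16. [r8c9∈{5,7,8}] in col 9, 7 fits only at r8c9, so r8c9=7.
Step 17. [r8c8∈{3,8}] row 8 places 8 nowhere but r8c8. So r8c8=8.
Step 18. [r3c8∈{4}] only 4 remains possible at r3c8 ⇒ r3c8=4.
Step 19. [r7c2∈{3,5,7}] row 7 places 7 nowhere but r7c2 ⇒ r7c2=7.
Step 20. [r9c7∈{4,5}] 4 has one home in col 7: r9c7. So r9c7=4.
Step 21. [r9c9∈{5,6}] box 9 places 5 nowhere but r9c9. So r9c9=5.
Step 22. [r7c4∈{2,3,4,5}] col 4 places 5 nowhere but r7c4 ⇒ r7c4=5.
Step 23. [r2c4∈{3,4}] col 4 places 4 nowhere but r2c4 ⇒ r2c4=4.
Step 24. [r2c9∈{6,8}] col 9 places 6 nowhere but r2c9. So r2c9=6.
Step 25. [r2c5∈{3}] nothing but 3 survives at r2c5. So r2c5=3.
Step 26. [r3c3∈{3,8}] 3 has one home in row 3: r3c3 ⇒ r3c3=3.
Step 27. [r5c5∈{2}] r5c5 has the single candidate 2, so r5c5=2.
Step 28. [r9c4∈{2,3}] across col 4, 2 lands solely at r9c4, so r9c4=2.
Step 29. [r4c4∈{1,3}] across col 4, 3 lands solely at r4c4 ⇒ r4c4=3.
Step 30. [r8c3∈{5}] r8c3 has the single candidate 5 ⇒ r8c3=5.
Step 31. [r4c3∈{4}] r4c3 is down to just 4 ⇒ r4c3=4.
Step 32. [r1c3∈{9}] nothing but 9 survives at r1c3 ⇒ r1c3=9.
Step 33. [r9c3∈{6}] r9c3 has the single candidate 6 ⇒ r9c3=6.
Step 34. [r9c8∈{3}] r9c8 is down to just 3 ⇒ r9c8=3.
Step 35. [r4c6∈{9}] only 9 remains possible at r4c6 ⇒ r4c6=9.
Step 36. [r2c7∈{9}] r2c7 has the single candidate 9. So r2c7=9.
Step 37. [r7c6∈{3}] r7c6 has the single candidate 3, so r7c6=3.
Step 38. [r7c8∈{6}] only 6 remains possible at r7c8. So r7c8=6.
Step 39. [r7c3∈{2}] only 2 remains possible at r7c3, so r7c3=2.
Step 40. [r3c9∈{8}] nothing but 8 survives at r3c9, so r3c9=8.
Step 41. [r4c8∈{1}] r4c8 is down to just 1. So r4c8=1.
Step 42. [r6c4∈{1}] r6c4's peers cover all but 1, so r6c4=1.
Step 43. [r1c8∈{7}] r1c8 is down to just 7, so r1c8=7.
Step 44. [r5c4∈{7}] nothing but 7 survives at r5c4 ⇒ r5c4=7.
Step 45. [r8c2∈{3}] nothing but 3 survives at r8c2 ⇒ r8c2=3.
Step 46. [r3c6∈{2}] r3c6 has the single candidate 2. So r3c6=2.
Step 47. [r1c2∈{4}] r1c2 is down to just 4, so r1c2=4.
Step 48. [r3c7∈{5}] nothing but 5 survives at r3c7, so r3c7=5.
Step 49. [r7c5∈{4}] r7c5 has the single candidate 4. So r7c5=4.
Step 50. [r4c2∈{5}] r4c2 has the single candidate 5. So r4c2=5.
Step 51. [r1c5∈{6}] only 6 remains possible at r1c5, so r1c5=6.
Step 52. [r2c3∈{8}] only 8 remains possible at r2c3. So r2c3=8.
Step 53. [r9c2∈{9}] r9c2 is down to just 9, so r9c2=9.

Answer: 2 4 9 8 6 5 3 7 1 / 5 1 8 4 3 7 9 2 6 / 7 6 3 9 1 2 5 4 8 / 6 5 4 3 8 9 7 1 2 / 9 8 1 7 2 4 6 5 3 / 3 2 7 1 5 6 8 9 4 / 8 7 2 5 4 3 1 6 9 / 4 3 5 6 9 1 2 8 7 / 1 9 6 2 7 8 4 3 5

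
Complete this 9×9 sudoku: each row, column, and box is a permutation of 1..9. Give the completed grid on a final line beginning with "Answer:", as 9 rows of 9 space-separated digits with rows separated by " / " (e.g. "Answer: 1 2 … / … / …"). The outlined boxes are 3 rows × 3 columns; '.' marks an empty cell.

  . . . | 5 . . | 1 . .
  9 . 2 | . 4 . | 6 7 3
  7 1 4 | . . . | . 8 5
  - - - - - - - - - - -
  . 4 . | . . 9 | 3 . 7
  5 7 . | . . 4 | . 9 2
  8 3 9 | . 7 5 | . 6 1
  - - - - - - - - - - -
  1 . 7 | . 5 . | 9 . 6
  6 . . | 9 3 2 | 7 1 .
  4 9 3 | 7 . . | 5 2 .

Step 1. [r1c5∈{2,6,8,9}] 2 has one home in row 1: r1c5, so r1c5=2.
Step 2. [r7c6∈{8}] r7c6 has the single candidate 8 ⇒ r7c6=8.
Step 3. [r5c4∈{1,3,6,8}] across row 5, 3 lands solely at r5c4 ⇒ r5c4=3.
Step 4. [r3c4∈{6}] only 6 remains possible at r3c4, so r3c4=6.
Step 5. [r2c4∈{1,8}] across box 2, 8 lands solely at r2c4, so r2c4=8.
Step 6. [r4c4∈{1,2}] col 4 places 1 nowhere but r4c4. So r4c4=1.
Step 7. [r8c9∈{4,8}] row 8 places 4 nowhere but r8c9. So r8c9=4.
Step 8. [r4c3∈{6}] r4c3 has the single candidate 6, so r4c3=6.
Step 9. [r9c6∈{1,6}] in col 6, 6 fits only at r9c6 ⇒ r9c6=6.
Step 10. [r8c3∈{5,8}] r8c3 is the only open cell in col 3 admitting 5, so r8c3=5.
Step 11. [r1c2∈{6,8}] 6 has one home in row 1: r1c2. So r1c2=6.
Step 12. [r1c1∈{3}] r1c1's peers cover all but 3, so r1c1=3.
Step 13. [r4c5∈{8}] r4c5 is down to just 8. So r4c5=8.
Step 14. [r5c5∈{6}] nothing but 6 survives at r5c5 ⇒ r5c5=6.
Step 15. [r4c1∈{2}] only 2 remains possible at r4c1. So r4c1=2.
Step 16. [r3c5∈{9}] r3c5 is down to just 9 ⇒ r3c5=9.
Step 17. [r7c2∈{2}] nothing but 2 survives at r7c2 ⇒ r7c2=2.
Step 18. [r2c2∈{5}] nothing but 5 survives at r2c2, so r2c2=5.
Step 19. [r9c5∈{1}] r9c5's peers cover all but 1 ⇒ r9c5=1.
Step 20. [r1c6∈{7}] only 7 remains possible at r1c6. So r1c6=7.
Step 21. [r3c7∈{2}] r3c7 has the single candidate 2. So r3c7=2.
Step 22. [r6c4∈{2}] r6c4 has the single candidate 2, so r6c4=2.
Step 23. [r5c7∈{8}] only 8 remains possible at r5c7 ⇒ r5c7=8.
Step 24. [r1c9∈{9}] r1c9 is down to just 9 ⇒ r1c9=9.
Step 25. [r6c7∈{4}] only 4 remains possible at r6c7. So r6c7=4.
Step 26. [r7c4∈{4}] r7c4 is down to just 4. So r7c4=4.
Step 27. [r8c2∈{8}] r8c2 has the single candidate 8, so r8c2=8.
Step 28. [r1c8∈{4}] r1c8 is down to just 4, so r1c8=4.
Step 29. [r3c6∈{3}] nothing but 3 survives at r3c6 ⇒ r3c6=3.
Step 30. [r4c8∈{5}] r4c8 is down to just 5. So r4c8=5.
Step 31. [r1c3∈{8}] r1c3 is down to just 8 ⇒ r1c3=8.
Step 32. [r9c9∈{8}] nothing but 8 survives at r9c9, so r9c9=8.
Step 33. [r5c3∈{1}] r5c3 is down to just 1 ⇒ r5c3=1.
Step 34. [r2c6∈{1}] r2c6 has the single candidate 1, so r2c6=1.
Step 35. [r7c8∈{3}] nothing but 3 survives at r7c8, so r7c8=3.

Answer: 3 6 8 5 2 7 1 4 9 / 9 5 2 8 4 1 6 7 3 / 7 1 4 6 9 3 2 8 5 / 2 4 6 1 8 9 3 5 7 / 5 7 1 3 6 4 8 9 2 / 8 3 9 2 7 5 4 6 1 / 1 2 7 4 5 8 9 3 6 / 6 8 5 9 3 2 7 1 4 / 4 9 3 7 1 6 5 2 8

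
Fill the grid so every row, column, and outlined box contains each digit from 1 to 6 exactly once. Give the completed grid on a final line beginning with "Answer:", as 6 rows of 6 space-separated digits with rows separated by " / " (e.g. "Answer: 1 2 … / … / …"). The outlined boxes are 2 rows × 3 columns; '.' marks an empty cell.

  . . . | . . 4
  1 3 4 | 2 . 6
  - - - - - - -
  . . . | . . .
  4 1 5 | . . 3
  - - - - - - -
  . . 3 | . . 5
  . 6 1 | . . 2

Step 1. [r3c2∈{2}] r3c2's peers cover all but 2, so r3c2=2.
Step 2. [r4c4∈{6}] r4c4 is down to just 6, so r4c4=6.
Step 3. [r2c5∈{5}] r2c5's peers cover all but 5. So r2c5=5.
Step 4. [r3c4∈{1,4,5}] across row 3, 5 lands solely at r3c4 ⇒ r3c4=5.
Step 5. [r3c5∈{1,4}] r3c5 is the only open cell in row 3 admitting 4, so r3c5=4.
Step 6. [r6c4∈{3,4}] row 6 places 4 nowhere but r6c4 ⇒ r6c4=4.
Step 7. [r1c3∈{2,6}] col 3 places 2 nowhere but r1c3. So r1c3=2.
Step 8. [r5c4∈{1}] r5c4's peers cover all but 1 ⇒ r5c4=1.
Step 9. [r1c1∈{5,6}] in row 1, 6 fits only at r1c1 ⇒ r1c1=6.
Step 10. [r6c5∈{3}] nothing but 3 survives at r6c5, so r6c5=3.
Step 11. [r5c5∈{6}] r5c5 is down to just 6. So r5c5=6.
Step 12. [r1c4∈{3}] r1c4's peers cover all but 3. So r1c4=3.
Step 13. [r6c1∈{5}] r6c1 is down to just 5. So r6c1=5.
Step 14. [r3c3∈{6}] r3c3 is down to just 6, so r3c3=6.
Step 15. [r1c2∈{5}] only 5 remains possible at r1c2. So r1c2=5.
Step 16. [r4c5∈{2}] r4c5 has the single candidate 2, so r4c5=2.
Step 17. [r5c1∈{2}] r5c1 is down to just 2 ⇒ r5c1=2.
Step 18. [r3c1∈{3}] only 3 remains possible at r3c1. So r3c1=3.
Step 19. [r5c2∈{4}] r5c2 has the single candidate 4. So r5c2=4.
Step 20. [r3c6∈{1}] r3c6 is down to just 1, so r3c6=1.
Step 21. [r1c5∈{1}] r1c5 is down to just 1, so r1c5=1.

Answer: 6 5 2 3 1 4 / 1 3 4 2 5 6 / 3 2 6 5 4 1 / 4 1 5 6 2 3 / 2 4 3 1 6 5 / 5 6 1 4 3 2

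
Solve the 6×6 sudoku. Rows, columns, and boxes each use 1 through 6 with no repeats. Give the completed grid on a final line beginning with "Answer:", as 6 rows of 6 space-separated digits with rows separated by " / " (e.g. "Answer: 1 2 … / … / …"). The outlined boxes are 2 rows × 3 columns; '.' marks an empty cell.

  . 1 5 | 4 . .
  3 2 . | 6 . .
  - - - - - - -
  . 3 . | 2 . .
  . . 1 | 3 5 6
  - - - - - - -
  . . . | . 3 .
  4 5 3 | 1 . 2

Step 1. [r3c5∈{1,4}] in col 5, 4 fits only at r3c5 ⇒ r3c5=4.
Step 2. [r5c1∈{1,2,6}] in row 5, 1 fits only at r5c1, so r5c1=1.
Step 3. [r2c6∈{1,5}] r2c6 is the only open cell in row 2 admitting 5 ⇒ r2c6=5.
Step 4. [r3c3∈{6}] r3c3's peers cover all but 6, so r3c3=6.
Step 5. [r1c1∈{6}] r1c1 has the single candidate 6 ⇒ r1c1=6.
Step 6. [r6c5∈{6}] nothing but 6 survives at r6c5 ⇒ r6c5=6.
Step 7. [r2c5∈{1}] nothing but 1 survives at r2c5 ⇒ r2c5=1.
Step 8. [r2c3∈{4}] r2c3 is down to just 4 ⇒ r2c3=4.
Step 9. [r5c4∈{5}] r5c4 has the single candidate 5, so r5c4=5.
Step 10. [r3c1∈{5}] r3c1 is down to just 5 ⇒ r3c1=5.
Step 11. [r5c3∈{2}] r5c3 is down to just 2, so r5c3=2.
Step 12. [r1c6∈{3}] r1c6 has the single candidate 3. So r1c6=3.
Step 13. [r5c2∈{6}] r5c2 has the single candidate 6, so r5c2=6.
Step 14. [r5c6∈{4}] nothing but 4 survives at r5c6. So r5c6=4.
Step 15. [r1c5∈{2}] nothing but 2 survives at r1c5, so r1c5=2.
Step 16. [r3c6∈{1}] only 1 remains possible at r3c6. So r3c6=1.
Step 17. [r4c2∈{4}] nothing but 4 survives at r4c2. So r4c2=4.
Step 18. [r4c1∈{2}] r4c1 is down to just 2. So r4c1=2.

Answer: 6 1 5 4 2 3 / 3 2 4 6 1 5 / 5 3 6 2 4 1 / 2 4 1 3 5 6 / 1 6 2 5 3 4 / 4 5 3 1 6 2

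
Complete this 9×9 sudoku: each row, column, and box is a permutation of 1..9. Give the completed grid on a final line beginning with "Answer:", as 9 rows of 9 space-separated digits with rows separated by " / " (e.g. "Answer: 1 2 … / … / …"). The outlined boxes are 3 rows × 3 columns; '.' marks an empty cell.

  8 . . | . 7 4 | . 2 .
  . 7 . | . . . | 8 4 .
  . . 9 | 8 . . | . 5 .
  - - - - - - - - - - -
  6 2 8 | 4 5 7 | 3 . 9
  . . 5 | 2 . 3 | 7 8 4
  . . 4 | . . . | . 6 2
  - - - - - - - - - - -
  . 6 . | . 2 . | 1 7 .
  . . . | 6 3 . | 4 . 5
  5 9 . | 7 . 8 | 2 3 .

Step 1. [r5c2∈{1}] r5c2 is down to just 1 ⇒ r5c2=1.
Step 2. [r3c7∈{6}] r3c7 is down to just 6 ⇒ r3c7=6.
Step 3. [r3c5∈{1}] nothing but 1 survives at r3c5, so r3c5=1.
Step 4. [r2c6∈{2,5,6,9}] 6 has one home in col 6: r2c6. So r2c6=6.
Step 5. [r8c6∈{1,9}] across box 8, 1 lands solely at r8c6, so r8c6=1.
Step 6. [r6c6∈{9}] r6c6 has the single candidate 9, so r6c6=9.
Step 7. [r2c1∈{1,2,3}] r2c1 is the only open cell in col 1 admitting 1 ⇒ r2c1=1.
Step 8. [r2c4∈{3,5,9}] in row 2, 5 fits only at r2c4. So r2c4=5.
Step 9. [r1c4∈{3,9}] 3 has one home in col 4: r1c4 ⇒ r1c4=3.
Step 10. [r2c3∈{2,3}] 2 has one home in row 2: r2c3 ⇒ r2c3=2.
Step 11. [r7c1∈{3,4}] row 7 places 4 nowhere but r7c1, so r7c1=4.
Step 12. [r3c1∈{3}] only 3 remains possible at r3c1. So r3c1=3.
Step 13. [r6c1∈{7}] nothing but 7 survives at r6c1. So r6c1=7.
Step 14. [r6c7∈{5}] r6c7 has the single candidate 5. So r6c7=5.
Step 15. [r7c9∈{8}] only 8 remains possible at r7c9, so r7c9=8.
Step 16. [r2c9∈{3}] r2c9 has the single candidate 3. So r2c9=3.
Step 17. [r3c6∈{2}] r3c6's peers cover all but 2. So r3c6=2.
Step 18. [r7c3∈{3}] r7c3's peers cover all but 3, so r7c3=3.
Step 19. [r1c3∈{6}] nothing but 6 survives at r1c3. So r1c3=6.
Step 20. [r5c5∈{6}] only 6 remains possible at r5c5, so r5c5=6.
Step 21. [r5c1∈{9}] only 9 remains possible at r5c1, so r5c1=9.
Step 22. [r1c2∈{5}] r1c2 is down to just 5. So r1c2=5.
Step 23. [r6c4∈{1}] r6c4 is down to just 1 ⇒ r6c4=1.
Step 24. [r3c2∈{4}] r3c2 has the single candidate 4. So r3c2=4.
Step 25. [r1c7∈{9}] r1c7's peers cover all but 9, so r1c7=9.
Step 26. [r2c5∈{9}] r2c5's peers cover all but 9 ⇒ r2c5=9.
Step 27. [r8c3∈{7}] r8c3 has the single candidate 7. So r8c3=7.
Step 28. [r3c9∈{7}] r3c9 is down to just 7 ⇒ r3c9=7.
Step 29. [r1c9∈{1}] r1c9's peers cover all but 1, so r1c9=1.
Step 30. [r9c9∈{6}] nothing but 6 survives at r9c9, so r9c9=6.
Step 31. [r6c2∈{3}] only 3 remains possible at r6c2, so r6c2=3.
Step 32. [r6c5∈{8}] nothing but 8 survives at r6c5. So r6c5=8.
Step 33. [r4c8∈{1}] only 1 remains possible at r4c8, so r4c8=1.
Step 34. [r8c2∈{8}] r8c2 has the single candidate 8, so r8c2=8.
Step 35. [r7c4∈{9}] r7c4 has the single candidate 9, so r7c4=9.
Step 36. [r8c1∈{2}] r8c1 has the single candidate 2, so r8c1=2.
Step 37. [r8c8∈{9}] r8c8 has the single candidate 9, so r8c8=9.
Step 38. [r9c3∈{1}] r9c3 has the single candidate 1, so r9c3=1.
Step 39. [r7c6∈{5}] r7c6 has the single candidate 5, so r7c6=5.
Step 40. [r9c5∈{4}] r9c5 has the single candidate 4, so r9c5=4.

Answer: 8 5 6 3 7 4 9 2 1 / 1 7 2 5 9 6 8 4 3 / 3 4 9 8 1 2 6 5 7 / 6 2 8 4 5 7 3 1 9 / 9 1 5 2 6 3 7 8 4 / 7 3 4 1 8 9 5 6 2 / 4 6 3 9 2 5 1 7 8 / 2 8 7 6 3 1 4 9 5 / 5 9 1 7 4 8 2 3 6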